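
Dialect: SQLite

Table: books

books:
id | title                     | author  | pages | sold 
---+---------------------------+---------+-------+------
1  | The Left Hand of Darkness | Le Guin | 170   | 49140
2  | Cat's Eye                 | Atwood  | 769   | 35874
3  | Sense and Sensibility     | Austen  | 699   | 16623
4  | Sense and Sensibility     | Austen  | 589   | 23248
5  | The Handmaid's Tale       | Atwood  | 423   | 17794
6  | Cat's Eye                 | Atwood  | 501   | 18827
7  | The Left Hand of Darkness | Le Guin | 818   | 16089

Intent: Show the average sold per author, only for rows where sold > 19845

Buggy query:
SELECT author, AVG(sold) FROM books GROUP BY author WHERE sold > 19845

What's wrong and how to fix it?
Bug: WHERE cannot follow GROUP BY

Fix: Move the WHERE clause before GROUP BY

Corrected query:
SELECT author, AVG(sold) FROM books WHERE sold > 19845 GROUP BY author

Result:
author  | AVG(sold)
--------+----------
Atwood  | 35874    
Austen  | 23248    
Le Guin | 49140    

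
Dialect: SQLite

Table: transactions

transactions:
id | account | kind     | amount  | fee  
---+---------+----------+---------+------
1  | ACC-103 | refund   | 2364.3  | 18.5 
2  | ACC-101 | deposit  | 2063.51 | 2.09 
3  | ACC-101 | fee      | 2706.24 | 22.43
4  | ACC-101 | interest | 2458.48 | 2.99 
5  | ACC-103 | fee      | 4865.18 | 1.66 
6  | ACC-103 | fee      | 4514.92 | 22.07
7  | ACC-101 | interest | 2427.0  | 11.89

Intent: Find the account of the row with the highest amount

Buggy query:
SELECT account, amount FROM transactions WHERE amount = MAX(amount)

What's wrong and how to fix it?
Bug: MAX(amount) is an aggregate and cannot be used directly in WHERE

Fix: Wrap MAX in a scalar subquery so WHERE compares against a single value

Corrected query:
SELECT account, amount FROM transactions WHERE amount = (SELECT MAX(amount) FROM transactions)

Result:
account | amount 
--------+--------
ACC-103 | 4865.18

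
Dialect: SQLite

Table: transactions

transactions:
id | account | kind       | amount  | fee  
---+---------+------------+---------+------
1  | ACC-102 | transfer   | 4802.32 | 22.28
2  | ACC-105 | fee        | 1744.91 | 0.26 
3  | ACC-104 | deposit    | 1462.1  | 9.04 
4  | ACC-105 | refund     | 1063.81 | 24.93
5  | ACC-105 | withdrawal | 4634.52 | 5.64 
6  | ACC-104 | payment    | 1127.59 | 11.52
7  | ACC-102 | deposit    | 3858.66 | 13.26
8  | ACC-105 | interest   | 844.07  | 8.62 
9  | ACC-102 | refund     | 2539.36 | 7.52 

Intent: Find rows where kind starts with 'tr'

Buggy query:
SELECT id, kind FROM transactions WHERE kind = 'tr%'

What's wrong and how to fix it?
Bug: Wildcards only work with LIKE; '=' treats '%' as a literal character

Fix: Use LIKE for wildcard pattern matching

Corrected query:
SELECT id, kind FROM transactions WHERE kind LIKE 'tr%'

Result:
id | kind    
---+---------
1  | transfer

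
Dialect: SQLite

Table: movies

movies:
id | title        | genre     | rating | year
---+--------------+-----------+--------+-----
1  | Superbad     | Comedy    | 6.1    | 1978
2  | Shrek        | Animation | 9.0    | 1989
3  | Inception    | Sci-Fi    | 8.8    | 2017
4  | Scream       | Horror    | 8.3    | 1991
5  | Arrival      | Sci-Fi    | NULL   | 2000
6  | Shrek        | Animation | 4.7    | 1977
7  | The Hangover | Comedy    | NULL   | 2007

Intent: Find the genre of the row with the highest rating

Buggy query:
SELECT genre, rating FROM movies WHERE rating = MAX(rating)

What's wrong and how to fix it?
Bug: MAX(rating) is an aggregate and cannot be used directly in WHERE

Fix: Wrap MAX in a scalar subquery so WHERE compares against a single value

Corrected query:
SELECT genre, rating FROM movies WHERE rating = (SELECT MAX(rating) FROM movies)

Result:
genre     | rating
----------+-------
Animation | 9     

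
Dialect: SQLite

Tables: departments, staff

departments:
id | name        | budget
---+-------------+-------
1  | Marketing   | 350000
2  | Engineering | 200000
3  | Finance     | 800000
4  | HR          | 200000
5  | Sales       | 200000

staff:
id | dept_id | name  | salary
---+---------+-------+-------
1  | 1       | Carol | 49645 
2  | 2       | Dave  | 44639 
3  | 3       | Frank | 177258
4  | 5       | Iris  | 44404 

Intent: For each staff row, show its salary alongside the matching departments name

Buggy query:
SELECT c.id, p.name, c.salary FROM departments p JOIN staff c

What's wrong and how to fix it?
Bug: JOIN with no ON clause produces a cartesian product; every staff row pairs with every departments row

Fix: Specify the join condition linking the foreign key to the parent id

Corrected query:
SELECT c.id, p.name, c.salary FROM departments p JOIN staff c ON c.dept_id = p.id

Result:
id | name        | salary
---+-------------+-------
1  | Marketing   | 49645 
2  | Engineering | 44639 
3  | Finance     | 177258
4  | Sales       | 44404 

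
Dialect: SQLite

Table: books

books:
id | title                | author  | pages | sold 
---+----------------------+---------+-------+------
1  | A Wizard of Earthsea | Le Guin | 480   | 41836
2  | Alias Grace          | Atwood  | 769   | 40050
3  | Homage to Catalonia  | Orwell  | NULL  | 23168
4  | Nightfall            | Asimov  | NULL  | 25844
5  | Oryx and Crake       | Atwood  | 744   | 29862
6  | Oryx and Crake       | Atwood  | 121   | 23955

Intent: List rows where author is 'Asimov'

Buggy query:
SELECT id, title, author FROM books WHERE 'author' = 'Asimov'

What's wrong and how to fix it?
Bug: Single quotes denote string literals in SQL; the column name is being compared as a constant string

Fix: Remove the quotes around the column name (or use double quotes for an identifier)

Corrected query:
SELECT id, title, author FROM books WHERE author = 'Asimov'

Result:
id | title     | author
---+-----------+-------
4  | Nightfall | Asimov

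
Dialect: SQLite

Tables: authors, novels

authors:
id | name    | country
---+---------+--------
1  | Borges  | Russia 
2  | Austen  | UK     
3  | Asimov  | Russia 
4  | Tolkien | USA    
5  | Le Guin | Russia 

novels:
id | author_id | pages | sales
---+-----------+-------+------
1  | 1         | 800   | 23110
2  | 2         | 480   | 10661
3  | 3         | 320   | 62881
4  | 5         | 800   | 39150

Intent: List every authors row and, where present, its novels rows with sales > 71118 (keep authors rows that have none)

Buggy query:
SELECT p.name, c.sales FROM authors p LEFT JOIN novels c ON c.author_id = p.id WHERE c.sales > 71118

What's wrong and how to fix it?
Bug: A WHERE condition on the right-hand table after LEFT JOIN drops unmatched parents

Fix: Put 'c.sales > 71118' in the JOIN's ON clause instead of WHERE

Corrected query:
SELECT p.name, c.sales FROM authors p LEFT JOIN novels c ON c.author_id = p.id AND c.sales > 71118

Result:
name    | sales
--------+------
Borges  | NULL 
Austen  | NULL 
Asimov  | NULL 
Tolkien | NULL 
Le Guin | NULL 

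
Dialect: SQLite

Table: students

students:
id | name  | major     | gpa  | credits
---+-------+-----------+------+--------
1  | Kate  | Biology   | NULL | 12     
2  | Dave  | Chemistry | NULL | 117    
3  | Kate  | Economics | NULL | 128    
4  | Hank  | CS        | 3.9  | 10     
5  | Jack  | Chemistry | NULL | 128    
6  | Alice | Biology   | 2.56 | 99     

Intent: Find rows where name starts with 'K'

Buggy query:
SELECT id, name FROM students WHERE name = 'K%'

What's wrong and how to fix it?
Bug: '=' compares the literal string including the % character; pattern matching needs LIKE

Fix: Replace '=' with LIKE so 'K%' is treated as a pattern

Corrected query:
SELECT id, name FROM students WHERE name LIKE 'K%'

Result:
id | name
---+-----
1  | Kate
3  | Kate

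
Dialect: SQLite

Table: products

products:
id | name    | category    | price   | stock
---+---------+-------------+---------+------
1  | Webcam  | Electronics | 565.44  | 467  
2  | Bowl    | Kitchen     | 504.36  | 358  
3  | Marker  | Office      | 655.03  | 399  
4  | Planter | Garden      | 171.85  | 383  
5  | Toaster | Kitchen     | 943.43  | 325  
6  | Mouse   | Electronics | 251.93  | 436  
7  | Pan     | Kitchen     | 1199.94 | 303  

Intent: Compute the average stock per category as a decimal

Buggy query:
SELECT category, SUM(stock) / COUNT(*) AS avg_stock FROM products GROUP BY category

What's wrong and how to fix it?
Bug: Both operands are integers, so '/' performs integer division and truncates

Fix: Multiply by 1.0 (or CAST to REAL) to force floating-point division

Corrected query:
SELECT category, SUM(stock) * 1.0 / COUNT(*) AS avg_stock FROM products GROUP BY category

Result:
category    | avg_stock 
------------+-----------
Electronics | 451.5     
Garden      | 383       
Kitchen     | 328.666667
Office      | 399       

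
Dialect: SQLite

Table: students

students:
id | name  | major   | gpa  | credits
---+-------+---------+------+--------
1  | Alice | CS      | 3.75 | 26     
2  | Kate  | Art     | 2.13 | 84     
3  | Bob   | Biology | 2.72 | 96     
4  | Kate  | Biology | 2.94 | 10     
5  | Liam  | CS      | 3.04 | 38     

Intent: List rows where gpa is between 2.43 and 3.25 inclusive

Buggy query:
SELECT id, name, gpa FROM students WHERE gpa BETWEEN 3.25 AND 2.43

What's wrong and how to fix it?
Bug: BETWEEN expects the lower bound first; with 3.25 AND 2.43 the range is empty

Fix: Swap the bounds so the smaller value comes first

Corrected query:
SELECT id, name, gpa FROM students WHERE gpa BETWEEN 2.43 AND 3.25

Result:
id | name | gpa 
---+------+-----
3  | Bob  | 2.72
4  | Kate | 2.94
5  | Liam | 3.04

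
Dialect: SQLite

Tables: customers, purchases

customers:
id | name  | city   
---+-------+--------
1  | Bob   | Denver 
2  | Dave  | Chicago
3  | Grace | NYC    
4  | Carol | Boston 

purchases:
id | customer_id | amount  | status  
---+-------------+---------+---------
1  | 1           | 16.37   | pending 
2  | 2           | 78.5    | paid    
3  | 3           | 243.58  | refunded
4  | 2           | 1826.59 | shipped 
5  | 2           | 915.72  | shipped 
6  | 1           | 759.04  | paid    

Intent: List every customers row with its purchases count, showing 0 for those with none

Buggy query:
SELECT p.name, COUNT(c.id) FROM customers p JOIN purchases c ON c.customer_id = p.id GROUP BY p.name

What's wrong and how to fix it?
Bug: INNER JOIN drops customers rows that have no matching purchases rows

Fix: Switch to LEFT JOIN to retain unmatched parent rows

Corrected query:
SELECT p.name, COUNT(c.id) FROM customers p LEFT JOIN purchases c ON c.customer_id = p.id GROUP BY p.name

Result:
name  | COUNT(c.id)
------+------------
Bob   | 2          
Carol | 0          
Dave  | 3          
Grace | 1          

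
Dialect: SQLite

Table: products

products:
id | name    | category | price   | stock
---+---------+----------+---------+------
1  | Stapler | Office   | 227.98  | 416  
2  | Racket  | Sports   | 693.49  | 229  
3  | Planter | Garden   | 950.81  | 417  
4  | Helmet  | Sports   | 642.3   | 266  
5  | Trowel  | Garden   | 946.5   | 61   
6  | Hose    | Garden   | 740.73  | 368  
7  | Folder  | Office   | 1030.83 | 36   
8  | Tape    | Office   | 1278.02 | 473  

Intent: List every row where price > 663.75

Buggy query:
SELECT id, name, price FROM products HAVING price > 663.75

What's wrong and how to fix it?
Bug: HAVING filters the output of aggregation, but this query has no GROUP BY and no aggregate functions, so SQLite rejects it (HAVING clause on a non-aggregate query); the condition here is per row

Fix: Replace HAVING with WHERE since the condition applies to individual rows

Corrected query:
SELECT id, name, price FROM products WHERE price > 663.75

Result:
id | name    | price  
---+---------+--------
2  | Racket  | 693.49 
3  | Planter | 950.81 
5  | Trowel  | 946.5  
6  | Hose    | 740.73 
7  | Folder  | 1030.83
8  | Tape    | 1278.02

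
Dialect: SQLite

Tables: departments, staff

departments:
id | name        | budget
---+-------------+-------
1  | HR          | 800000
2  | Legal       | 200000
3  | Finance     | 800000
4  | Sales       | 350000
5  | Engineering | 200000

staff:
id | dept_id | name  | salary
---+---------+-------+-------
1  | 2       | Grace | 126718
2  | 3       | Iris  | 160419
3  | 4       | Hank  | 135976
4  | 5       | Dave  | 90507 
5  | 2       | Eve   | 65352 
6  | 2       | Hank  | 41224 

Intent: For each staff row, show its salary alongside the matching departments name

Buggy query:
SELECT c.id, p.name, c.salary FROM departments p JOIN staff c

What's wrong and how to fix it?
Bug: JOIN with no ON clause produces a cartesian product; every staff row pairs with every departments row

Fix: Specify the join condition linking the foreign key to the parent id

Corrected query:
SELECT c.id, p.name, c.salary FROM departments p JOIN staff c ON c.dept_id = p.id

Result:
id | name        | salary
---+-------------+-------
1  | Legal       | 126718
2  | Finance     | 160419
3  | Sales       | 135976
4  | Engineering | 90507 
5  | Legal       | 65352 
6  | Legal       | 41224 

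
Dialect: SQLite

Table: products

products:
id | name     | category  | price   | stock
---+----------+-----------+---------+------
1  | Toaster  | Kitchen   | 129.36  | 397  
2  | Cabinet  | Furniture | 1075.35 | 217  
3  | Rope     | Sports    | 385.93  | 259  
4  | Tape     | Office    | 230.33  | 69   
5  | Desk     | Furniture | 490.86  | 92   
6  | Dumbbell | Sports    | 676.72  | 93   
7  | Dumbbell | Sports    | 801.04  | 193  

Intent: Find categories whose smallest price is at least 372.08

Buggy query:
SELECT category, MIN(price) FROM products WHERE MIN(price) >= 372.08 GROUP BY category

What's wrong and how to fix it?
Bug: MIN() in WHERE is a misuse of aggregate

Fix: Use HAVING for the per-group MIN condition

Corrected query:
SELECT category, MIN(price) FROM products GROUP BY category HAVING MIN(price) >= 372.08

Result:
category  | MIN(price)
----------+-----------
Furniture | 490.86    
Sports    | 385.93    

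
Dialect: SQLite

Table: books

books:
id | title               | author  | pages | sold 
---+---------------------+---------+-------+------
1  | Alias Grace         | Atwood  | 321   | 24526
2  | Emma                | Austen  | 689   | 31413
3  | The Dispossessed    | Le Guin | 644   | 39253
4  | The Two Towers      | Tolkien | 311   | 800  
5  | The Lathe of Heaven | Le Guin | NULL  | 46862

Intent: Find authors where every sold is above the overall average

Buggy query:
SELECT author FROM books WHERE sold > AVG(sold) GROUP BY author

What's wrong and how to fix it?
Bug: AVG() is an aggregate; it can't sit directly in WHERE

Fix: Compute the overall average in a scalar subquery and compare each group's MIN against it in HAVING

Corrected query:
SELECT author FROM books GROUP BY author HAVING MIN(sold) > (SELECT AVG(sold) FROM books)

Result:
author 
-------
Austen 
Le Guin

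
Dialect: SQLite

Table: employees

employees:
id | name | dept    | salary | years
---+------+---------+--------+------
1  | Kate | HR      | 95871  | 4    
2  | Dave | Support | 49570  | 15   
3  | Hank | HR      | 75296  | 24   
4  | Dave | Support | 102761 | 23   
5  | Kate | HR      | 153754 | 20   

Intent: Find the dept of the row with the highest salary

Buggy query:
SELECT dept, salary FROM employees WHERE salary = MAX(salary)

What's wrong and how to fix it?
Bug: MAX(salary) is an aggregate and cannot be used directly in WHERE

Fix: Wrap MAX in a scalar subquery so WHERE compares against a single value

Corrected query:
SELECT dept, salary FROM employees WHERE salary = (SELECT MAX(salary) FROM employees)

Result:
dept | salary
-----+-------
HR   | 153754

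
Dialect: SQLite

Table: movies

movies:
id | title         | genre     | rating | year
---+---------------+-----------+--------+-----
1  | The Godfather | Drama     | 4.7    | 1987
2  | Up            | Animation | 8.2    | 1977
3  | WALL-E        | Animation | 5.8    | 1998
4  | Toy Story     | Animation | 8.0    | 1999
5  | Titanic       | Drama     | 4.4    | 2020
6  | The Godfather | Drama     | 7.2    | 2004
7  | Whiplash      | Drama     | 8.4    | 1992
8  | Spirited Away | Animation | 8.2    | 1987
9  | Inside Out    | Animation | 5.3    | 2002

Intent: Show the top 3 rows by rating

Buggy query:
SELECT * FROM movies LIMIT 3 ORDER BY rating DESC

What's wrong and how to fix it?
Bug: ORDER BY cannot follow LIMIT; LIMIT is the final clause

Fix: Sort with ORDER BY, then apply LIMIT

Corrected query:
SELECT * FROM movies ORDER BY rating DESC LIMIT 3

Result:
id | title         | genre     | rating | year
---+---------------+-----------+--------+-----
7  | Whiplash      | Drama     | 8.4    | 1992
2  | Up            | Animation | 8.2    | 1977
8  | Spirited Away | Animation | 8.2    | 1987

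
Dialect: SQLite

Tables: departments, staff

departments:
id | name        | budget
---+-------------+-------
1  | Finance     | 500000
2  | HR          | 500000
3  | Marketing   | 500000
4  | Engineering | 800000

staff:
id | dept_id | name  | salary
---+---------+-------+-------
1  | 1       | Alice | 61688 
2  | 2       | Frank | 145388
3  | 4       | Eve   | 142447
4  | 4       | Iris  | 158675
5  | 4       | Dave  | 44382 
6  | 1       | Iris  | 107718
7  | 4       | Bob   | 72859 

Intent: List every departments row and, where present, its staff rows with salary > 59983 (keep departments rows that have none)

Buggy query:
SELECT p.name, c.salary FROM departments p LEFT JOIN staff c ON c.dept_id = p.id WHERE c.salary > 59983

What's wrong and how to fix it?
Bug: Filtering c.salary in WHERE discards the NULL rows produced by LEFT JOIN, turning it into an inner join

Fix: Move the right-table condition into the ON clause so unmatched parents are kept

Corrected query:
SELECT p.name, c.salary FROM departments p LEFT JOIN staff c ON c.dept_id = p.id AND c.salary > 59983

Result:
name        | salary
------------+-------
Finance     | 61688 
Finance     | 107718
HR          | 145388
Marketing   | NULL  
Engineering | 72859 
Engineering | 142447
Engineering | 158675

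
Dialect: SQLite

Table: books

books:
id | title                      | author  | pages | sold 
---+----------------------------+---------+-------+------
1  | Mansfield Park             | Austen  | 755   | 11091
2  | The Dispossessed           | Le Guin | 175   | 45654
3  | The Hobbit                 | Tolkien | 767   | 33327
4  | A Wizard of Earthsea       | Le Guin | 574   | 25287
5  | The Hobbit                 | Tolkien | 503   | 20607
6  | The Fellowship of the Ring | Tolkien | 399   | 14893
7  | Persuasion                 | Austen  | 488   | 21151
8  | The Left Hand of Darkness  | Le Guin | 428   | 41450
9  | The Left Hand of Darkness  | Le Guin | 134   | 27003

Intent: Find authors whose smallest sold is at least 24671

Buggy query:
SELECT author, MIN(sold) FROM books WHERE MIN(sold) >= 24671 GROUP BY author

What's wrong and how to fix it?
Bug: MIN() in WHERE is a misuse of aggregate

Fix: Replace WHERE with HAVING after the GROUP BY

Corrected query:
SELECT author, MIN(sold) FROM books GROUP BY author HAVING MIN(sold) >= 24671

Result:
author  | MIN(sold)
--------+----------
Le Guin | 25287    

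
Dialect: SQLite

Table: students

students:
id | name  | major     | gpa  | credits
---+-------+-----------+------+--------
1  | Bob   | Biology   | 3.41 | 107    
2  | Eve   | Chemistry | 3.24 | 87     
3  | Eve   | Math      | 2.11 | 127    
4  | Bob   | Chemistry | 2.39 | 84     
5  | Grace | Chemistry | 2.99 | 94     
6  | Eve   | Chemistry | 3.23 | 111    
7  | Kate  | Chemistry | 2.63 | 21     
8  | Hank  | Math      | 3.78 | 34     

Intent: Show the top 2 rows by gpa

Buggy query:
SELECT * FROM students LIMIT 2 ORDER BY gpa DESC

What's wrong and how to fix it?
Bug: LIMIT must come after ORDER BY

Fix: Swap the clauses: ORDER BY first, then LIMIT

Corrected query:
SELECT * FROM students ORDER BY gpa DESC LIMIT 2

Result:
id | name | major   | gpa  | credits
---+------+---------+------+--------
8  | Hank | Math    | 3.78 | 34     
1  | Bob  | Biology | 3.41 | 107    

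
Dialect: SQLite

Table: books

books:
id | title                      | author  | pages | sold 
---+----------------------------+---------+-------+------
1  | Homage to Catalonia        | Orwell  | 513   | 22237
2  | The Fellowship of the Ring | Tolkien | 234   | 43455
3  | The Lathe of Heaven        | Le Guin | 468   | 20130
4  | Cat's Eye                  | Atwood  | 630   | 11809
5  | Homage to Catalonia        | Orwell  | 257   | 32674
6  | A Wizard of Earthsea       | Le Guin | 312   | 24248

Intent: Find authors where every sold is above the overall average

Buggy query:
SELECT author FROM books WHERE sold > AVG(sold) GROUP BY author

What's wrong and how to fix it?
Bug: WHERE evaluates per row before aggregation, so AVG() is unavailable

Fix: Compute the overall average in a scalar subquery and compare each group's MIN against it in HAVING

Corrected query:
SELECT author FROM books GROUP BY author HAVING MIN(sold) > (SELECT AVG(sold) FROM books)

Result:
author 
-------
Tolkien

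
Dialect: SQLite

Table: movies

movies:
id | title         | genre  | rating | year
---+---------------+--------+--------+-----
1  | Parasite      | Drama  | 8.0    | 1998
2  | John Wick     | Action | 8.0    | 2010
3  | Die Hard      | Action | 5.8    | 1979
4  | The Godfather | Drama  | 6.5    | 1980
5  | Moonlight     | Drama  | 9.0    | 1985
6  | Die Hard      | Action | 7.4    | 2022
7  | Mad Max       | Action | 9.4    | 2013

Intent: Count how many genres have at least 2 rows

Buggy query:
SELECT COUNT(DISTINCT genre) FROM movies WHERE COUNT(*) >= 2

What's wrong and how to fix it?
Bug: WHERE filters individual rows, not groups, so a group-level COUNT is invalid there

Fix: Group first with HAVING COUNT(*) >= 2, then COUNT the resulting groups

Corrected query:
SELECT COUNT(*) FROM (SELECT genre FROM movies GROUP BY genre HAVING COUNT(*) >= 2)

Result:
COUNT(*)
--------
2       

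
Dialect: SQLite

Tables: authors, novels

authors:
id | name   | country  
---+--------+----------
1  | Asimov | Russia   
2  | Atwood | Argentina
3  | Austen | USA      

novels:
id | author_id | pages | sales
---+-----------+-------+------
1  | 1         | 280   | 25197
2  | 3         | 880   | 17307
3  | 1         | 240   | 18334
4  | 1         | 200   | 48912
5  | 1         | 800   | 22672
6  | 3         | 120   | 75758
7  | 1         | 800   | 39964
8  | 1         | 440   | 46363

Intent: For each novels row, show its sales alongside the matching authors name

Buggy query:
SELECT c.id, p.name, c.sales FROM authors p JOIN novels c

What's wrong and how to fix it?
Bug: Missing join condition: each novels row is matched to all authors rows instead of just its own

Fix: Specify the join condition linking the foreign key to the parent id

Corrected query:
SELECT c.id, p.name, c.sales FROM authors p JOIN novels c ON c.author_id = p.id

Result:
id | name   | sales
---+--------+------
1  | Asimov | 25197
2  | Austen | 17307
3  | Asimov | 18334
4  | Asimov | 48912
5  | Asimov | 22672
6  | Austen | 75758
7  | Asimov | 39964
8  | Asimov | 46363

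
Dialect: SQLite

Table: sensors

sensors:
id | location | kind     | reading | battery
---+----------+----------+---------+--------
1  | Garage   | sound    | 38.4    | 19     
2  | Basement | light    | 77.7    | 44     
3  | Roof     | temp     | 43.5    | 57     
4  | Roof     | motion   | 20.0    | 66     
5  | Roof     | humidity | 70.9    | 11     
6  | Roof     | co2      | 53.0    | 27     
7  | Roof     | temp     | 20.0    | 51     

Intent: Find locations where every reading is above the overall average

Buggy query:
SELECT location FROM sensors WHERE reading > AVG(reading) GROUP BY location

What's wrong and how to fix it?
Bug: WHERE evaluates per row before aggregation, so AVG() is unavailable

Fix: Compute the overall average in a scalar subquery and compare each group's MIN against it in HAVING

Corrected query:
SELECT location FROM sensors GROUP BY location HAVING MIN(reading) > (SELECT AVG(reading) FROM sensors)

Result:
location
--------
Basement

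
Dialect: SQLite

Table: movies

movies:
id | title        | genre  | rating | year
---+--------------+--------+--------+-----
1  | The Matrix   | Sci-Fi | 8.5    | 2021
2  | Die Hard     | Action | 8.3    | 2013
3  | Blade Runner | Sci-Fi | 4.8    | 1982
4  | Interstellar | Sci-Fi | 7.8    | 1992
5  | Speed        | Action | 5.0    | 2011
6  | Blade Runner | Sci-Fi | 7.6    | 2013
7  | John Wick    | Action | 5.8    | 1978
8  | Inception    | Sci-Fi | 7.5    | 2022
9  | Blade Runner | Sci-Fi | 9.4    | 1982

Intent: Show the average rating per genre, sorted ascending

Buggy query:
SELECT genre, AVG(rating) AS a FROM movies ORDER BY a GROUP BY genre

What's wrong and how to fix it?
Bug: ORDER BY appears before GROUP BY; SQL clause order requires GROUP BY first

Fix: Reorder: SELECT … FROM … GROUP BY … ORDER BY …

Corrected query:
SELECT genre, AVG(rating) AS a FROM movies GROUP BY genre ORDER BY a

Result:
genre  | a       
-------+---------
Action | 6.366667
Sci-Fi | 7.6     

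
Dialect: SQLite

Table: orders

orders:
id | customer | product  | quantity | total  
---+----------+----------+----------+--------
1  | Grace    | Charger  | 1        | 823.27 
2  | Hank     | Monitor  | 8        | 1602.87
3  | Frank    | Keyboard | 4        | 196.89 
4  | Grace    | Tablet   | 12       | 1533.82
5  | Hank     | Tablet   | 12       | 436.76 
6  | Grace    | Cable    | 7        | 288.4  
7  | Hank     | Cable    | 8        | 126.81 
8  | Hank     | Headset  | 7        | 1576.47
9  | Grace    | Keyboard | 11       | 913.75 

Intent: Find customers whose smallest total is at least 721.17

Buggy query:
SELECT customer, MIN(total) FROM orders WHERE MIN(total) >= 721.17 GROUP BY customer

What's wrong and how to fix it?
Bug: MIN() in WHERE is a misuse of aggregate

Fix: Replace WHERE with HAVING after the GROUP BY

Corrected query:
SELECT customer, MIN(total) FROM orders GROUP BY customer HAVING MIN(total) >= 721.17

Result:
(no rows)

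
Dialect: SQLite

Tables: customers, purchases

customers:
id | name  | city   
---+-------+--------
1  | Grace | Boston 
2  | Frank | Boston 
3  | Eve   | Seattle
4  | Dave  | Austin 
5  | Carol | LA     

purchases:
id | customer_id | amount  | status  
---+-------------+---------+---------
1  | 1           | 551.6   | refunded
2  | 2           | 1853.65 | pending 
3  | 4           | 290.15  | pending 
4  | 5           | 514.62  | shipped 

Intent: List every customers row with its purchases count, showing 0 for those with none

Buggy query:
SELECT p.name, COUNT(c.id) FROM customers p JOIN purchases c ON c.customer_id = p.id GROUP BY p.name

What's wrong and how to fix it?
Bug: INNER JOIN drops customers rows that have no matching purchases rows

Fix: Use LEFT JOIN so parents without children still appear (COUNT(c.id) gives 0)

Corrected query:
SELECT p.name, COUNT(c.id) FROM customers p LEFT JOIN purchases c ON c.customer_id = p.id GROUP BY p.name

Result:
name  | COUNT(c.id)
------+------------
Carol | 1          
Dave  | 1          
Eve   | 0          
Frank | 1          
Grace | 1          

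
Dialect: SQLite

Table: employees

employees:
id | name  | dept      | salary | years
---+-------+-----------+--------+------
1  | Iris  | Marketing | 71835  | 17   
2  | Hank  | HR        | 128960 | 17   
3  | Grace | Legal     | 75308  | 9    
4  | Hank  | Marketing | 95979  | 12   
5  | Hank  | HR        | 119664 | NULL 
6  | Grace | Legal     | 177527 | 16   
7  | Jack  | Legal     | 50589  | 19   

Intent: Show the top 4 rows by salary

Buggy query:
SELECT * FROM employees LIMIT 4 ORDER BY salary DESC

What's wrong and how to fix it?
Bug: ORDER BY cannot follow LIMIT; LIMIT is the final clause

Fix: Swap the clauses: ORDER BY first, then LIMIT

Corrected query:
SELECT * FROM employees ORDER BY salary DESC LIMIT 4

Result:
id | name  | dept      | salary | years
---+-------+-----------+--------+------
6  | Grace | Legal     | 177527 | 16   
2  | Hank  | HR        | 128960 | 17   
5  | Hank  | HR        | 119664 | NULL 
4  | Hank  | Marketing | 95979  | 12   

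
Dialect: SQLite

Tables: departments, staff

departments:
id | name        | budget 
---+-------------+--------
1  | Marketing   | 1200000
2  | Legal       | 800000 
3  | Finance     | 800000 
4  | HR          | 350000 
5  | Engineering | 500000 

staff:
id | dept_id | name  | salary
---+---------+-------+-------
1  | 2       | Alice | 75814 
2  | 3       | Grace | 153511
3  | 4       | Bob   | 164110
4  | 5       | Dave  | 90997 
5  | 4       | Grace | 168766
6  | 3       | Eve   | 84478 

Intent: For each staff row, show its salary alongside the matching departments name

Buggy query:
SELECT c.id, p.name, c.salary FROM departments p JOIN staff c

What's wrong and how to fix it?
Bug: Missing join condition: each staff row is matched to all departments rows instead of just its own

Fix: Specify the join condition linking the foreign key to the parent id

Corrected query:
SELECT c.id, p.name, c.salary FROM departments p JOIN staff c ON c.dept_id = p.id

Result:
id | name        | salary
---+-------------+-------
1  | Legal       | 75814 
2  | Finance     | 153511
3  | HR          | 164110
4  | Engineering | 90997 
5  | HR          | 168766
6  | Finance     | 84478 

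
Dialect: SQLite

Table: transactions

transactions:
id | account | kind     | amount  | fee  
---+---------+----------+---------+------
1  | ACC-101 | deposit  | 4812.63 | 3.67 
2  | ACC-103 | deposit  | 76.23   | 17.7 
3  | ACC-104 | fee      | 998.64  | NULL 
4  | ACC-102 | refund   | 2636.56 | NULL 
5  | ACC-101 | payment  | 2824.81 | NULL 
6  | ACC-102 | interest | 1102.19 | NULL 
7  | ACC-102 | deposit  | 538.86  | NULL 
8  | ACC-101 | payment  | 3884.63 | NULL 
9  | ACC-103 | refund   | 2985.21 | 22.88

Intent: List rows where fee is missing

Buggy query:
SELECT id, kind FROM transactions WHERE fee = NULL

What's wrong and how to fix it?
Bug: Comparing to NULL with '=' never matches; NULL = NULL is unknown, not true

Fix: Use IS NULL to test for NULL

Corrected query:
SELECT id, kind FROM transactions WHERE fee IS NULL

Result:
id | kind    
---+---------
3  | fee     
4  | refund  
5  | payment 
6  | interest
7  | deposit 
8  | payment 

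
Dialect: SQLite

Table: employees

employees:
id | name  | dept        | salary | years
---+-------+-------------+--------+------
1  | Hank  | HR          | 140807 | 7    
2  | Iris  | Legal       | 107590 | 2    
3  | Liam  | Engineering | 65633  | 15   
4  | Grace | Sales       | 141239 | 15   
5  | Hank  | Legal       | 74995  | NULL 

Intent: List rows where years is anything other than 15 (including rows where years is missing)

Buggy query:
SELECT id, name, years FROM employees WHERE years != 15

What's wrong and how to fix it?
Bug: 'years != 15' is unknown when years is NULL, so NULL rows are silently excluded

Fix: Add an explicit OR years IS NULL to include the missing-value rows

Corrected query:
SELECT id, name, years FROM employees WHERE years != 15 OR years IS NULL

Result:
id | name | years
---+------+------
1  | Hank | 7    
2  | Iris | 2    
5  | Hank | NULL 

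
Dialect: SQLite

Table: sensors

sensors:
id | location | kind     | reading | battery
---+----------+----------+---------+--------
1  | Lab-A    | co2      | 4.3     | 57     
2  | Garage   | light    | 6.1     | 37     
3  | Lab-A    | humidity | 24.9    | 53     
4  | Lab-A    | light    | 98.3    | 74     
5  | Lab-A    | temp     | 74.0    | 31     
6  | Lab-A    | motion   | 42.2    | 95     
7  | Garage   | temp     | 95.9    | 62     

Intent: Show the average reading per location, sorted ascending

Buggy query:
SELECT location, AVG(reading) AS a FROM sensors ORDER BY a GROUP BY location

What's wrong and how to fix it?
Bug: ORDER BY appears before GROUP BY; SQL clause order requires GROUP BY first

Fix: Move ORDER BY to the end, after GROUP BY

Corrected query:
SELECT location, AVG(reading) AS a FROM sensors GROUP BY location ORDER BY a

Result:
location | a    
---------+------
Lab-A    | 48.74
Garage   | 51   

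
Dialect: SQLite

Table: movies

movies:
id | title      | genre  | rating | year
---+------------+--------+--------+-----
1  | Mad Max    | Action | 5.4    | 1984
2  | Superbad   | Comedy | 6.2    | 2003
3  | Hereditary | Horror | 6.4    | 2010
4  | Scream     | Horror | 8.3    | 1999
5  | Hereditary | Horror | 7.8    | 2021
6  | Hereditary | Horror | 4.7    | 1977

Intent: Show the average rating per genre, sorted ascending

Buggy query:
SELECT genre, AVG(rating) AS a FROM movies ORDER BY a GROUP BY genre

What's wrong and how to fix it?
Bug: GROUP BY must precede ORDER BY

Fix: Move ORDER BY to the end, after GROUP BY

Corrected query:
SELECT genre, AVG(rating) AS a FROM movies GROUP BY genre ORDER BY a

Result:
genre  | a  
-------+----
Action | 5.4
Comedy | 6.2
Horror | 6.8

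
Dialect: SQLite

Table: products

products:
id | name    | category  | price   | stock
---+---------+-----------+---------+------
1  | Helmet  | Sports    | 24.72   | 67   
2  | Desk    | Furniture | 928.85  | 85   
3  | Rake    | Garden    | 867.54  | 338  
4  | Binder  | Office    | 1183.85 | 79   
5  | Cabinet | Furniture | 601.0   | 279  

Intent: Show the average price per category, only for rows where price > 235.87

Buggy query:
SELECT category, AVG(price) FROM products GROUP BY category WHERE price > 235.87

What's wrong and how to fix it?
Bug: Row-level WHERE must come before GROUP BY in the clause order

Fix: Place WHERE between FROM and GROUP BY

Corrected query:
SELECT category, AVG(price) FROM products WHERE price > 235.87 GROUP BY category

Result:
category  | AVG(price)
----------+-----------
Furniture | 764.925   
Garden    | 867.54    
Office    | 1183.85   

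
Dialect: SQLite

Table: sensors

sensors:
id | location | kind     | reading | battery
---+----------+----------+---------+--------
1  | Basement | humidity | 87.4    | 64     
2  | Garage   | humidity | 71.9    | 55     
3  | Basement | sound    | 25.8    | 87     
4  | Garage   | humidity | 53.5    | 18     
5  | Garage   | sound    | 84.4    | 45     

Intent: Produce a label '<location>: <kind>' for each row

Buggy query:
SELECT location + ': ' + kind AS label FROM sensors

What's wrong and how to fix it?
Bug: '+' is numeric addition; on text columns SQLite converts them to 0 instead of concatenating

Fix: Replace + with || to concatenate text

Corrected query:
SELECT location || ': ' || kind AS label FROM sensors

Result:
label             
------------------
Basement: humidity
Garage: humidity  
Basement: sound   
Garage: humidity  
Garage: sound     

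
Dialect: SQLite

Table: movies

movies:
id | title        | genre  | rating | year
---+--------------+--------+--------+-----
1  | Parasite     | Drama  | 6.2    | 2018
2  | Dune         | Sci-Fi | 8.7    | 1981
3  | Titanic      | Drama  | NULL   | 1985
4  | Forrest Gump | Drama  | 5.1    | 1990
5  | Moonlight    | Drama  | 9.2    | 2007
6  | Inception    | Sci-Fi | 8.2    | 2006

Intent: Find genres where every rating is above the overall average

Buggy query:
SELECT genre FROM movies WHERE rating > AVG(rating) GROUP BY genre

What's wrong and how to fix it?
Bug: WHERE evaluates per row before aggregation, so AVG() is unavailable

Fix: Use a subquery for AVG and a HAVING MIN(...) filter so the condition holds for every row in the group

Corrected query:
SELECT genre FROM movies GROUP BY genre HAVING MIN(rating) > (SELECT AVG(rating) FROM movies)

Result:
genre 
------
Sci-Fi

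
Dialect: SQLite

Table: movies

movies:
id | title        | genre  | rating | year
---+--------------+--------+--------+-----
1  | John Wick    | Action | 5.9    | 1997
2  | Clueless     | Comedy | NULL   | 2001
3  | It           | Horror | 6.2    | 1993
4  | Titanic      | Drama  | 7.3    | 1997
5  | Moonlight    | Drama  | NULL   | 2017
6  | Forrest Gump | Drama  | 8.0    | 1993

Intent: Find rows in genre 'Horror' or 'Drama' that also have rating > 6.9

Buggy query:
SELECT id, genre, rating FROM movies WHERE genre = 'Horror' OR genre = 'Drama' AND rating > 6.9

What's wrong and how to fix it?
Bug: AND binds tighter than OR, so this parses as genre = 'Horror' OR (genre = 'Drama' AND rating > 6.9)

Fix: Add parentheses around the OR so the AND applies to both alternatives

Corrected query:
SELECT id, genre, rating FROM movies WHERE (genre = 'Horror' OR genre = 'Drama') AND rating > 6.9

Result:
id | genre | rating
---+-------+-------
4  | Drama | 7.3   
6  | Drama | 8     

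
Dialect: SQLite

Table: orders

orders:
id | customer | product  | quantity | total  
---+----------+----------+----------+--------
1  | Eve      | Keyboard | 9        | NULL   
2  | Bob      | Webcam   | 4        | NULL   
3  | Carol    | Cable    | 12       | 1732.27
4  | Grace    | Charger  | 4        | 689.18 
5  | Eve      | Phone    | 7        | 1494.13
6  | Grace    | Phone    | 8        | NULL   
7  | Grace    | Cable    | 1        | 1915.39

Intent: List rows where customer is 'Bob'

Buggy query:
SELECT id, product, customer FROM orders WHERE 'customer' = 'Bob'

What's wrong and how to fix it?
Bug: 'customer' in single quotes is a string literal, not the column; the comparison is literal-vs-literal and never true

Fix: Remove the quotes around the column name (or use double quotes for an identifier)

Corrected query:
SELECT id, product, customer FROM orders WHERE customer = 'Bob'

Result:
id | product | customer
---+---------+---------
2  | Webcam  | Bob     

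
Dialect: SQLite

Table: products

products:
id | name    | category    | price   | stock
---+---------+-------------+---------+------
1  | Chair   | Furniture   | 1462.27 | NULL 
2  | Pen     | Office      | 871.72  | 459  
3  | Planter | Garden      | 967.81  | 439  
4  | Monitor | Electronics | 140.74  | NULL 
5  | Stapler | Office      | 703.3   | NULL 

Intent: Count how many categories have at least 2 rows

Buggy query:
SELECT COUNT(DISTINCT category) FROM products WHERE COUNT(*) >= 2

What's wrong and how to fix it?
Bug: COUNT(*) cannot appear in WHERE; the per-group count doesn't exist yet

Fix: Use a subquery that GROUPs and filters with HAVING, then count its rows

Corrected query:
SELECT COUNT(*) FROM (SELECT category FROM products GROUP BY category HAVING COUNT(*) >= 2)

Result:
COUNT(*)
--------
1       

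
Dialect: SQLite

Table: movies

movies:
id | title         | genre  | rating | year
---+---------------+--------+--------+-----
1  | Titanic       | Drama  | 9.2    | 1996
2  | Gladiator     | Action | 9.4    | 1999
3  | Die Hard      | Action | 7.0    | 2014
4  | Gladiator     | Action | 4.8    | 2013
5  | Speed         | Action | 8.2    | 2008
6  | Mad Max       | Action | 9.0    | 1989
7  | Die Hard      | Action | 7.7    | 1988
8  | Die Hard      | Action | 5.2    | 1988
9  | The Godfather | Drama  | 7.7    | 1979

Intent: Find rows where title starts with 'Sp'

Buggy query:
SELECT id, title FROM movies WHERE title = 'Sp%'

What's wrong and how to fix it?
Bug: Wildcards only work with LIKE; '=' treats '%' as a literal character

Fix: Replace '=' with LIKE so 'Sp%' is treated as a pattern

Corrected query:
SELECT id, title FROM movies WHERE title LIKE 'Sp%'

Result:
id | title
---+------
5  | Speed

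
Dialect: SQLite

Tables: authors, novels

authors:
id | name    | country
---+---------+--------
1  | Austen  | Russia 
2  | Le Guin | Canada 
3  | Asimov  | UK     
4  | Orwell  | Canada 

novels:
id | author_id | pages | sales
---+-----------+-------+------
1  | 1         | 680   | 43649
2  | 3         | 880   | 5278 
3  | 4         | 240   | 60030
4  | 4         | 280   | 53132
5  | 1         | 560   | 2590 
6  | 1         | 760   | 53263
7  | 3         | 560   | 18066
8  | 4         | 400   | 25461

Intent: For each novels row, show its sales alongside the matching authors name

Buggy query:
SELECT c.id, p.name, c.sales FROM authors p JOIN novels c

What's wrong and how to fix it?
Bug: Missing join condition: each novels row is matched to all authors rows instead of just its own

Fix: Specify the join condition linking the foreign key to the parent id

Corrected query:
SELECT c.id, p.name, c.sales FROM authors p JOIN novels c ON c.author_id = p.id

Result:
id | name   | sales
---+--------+------
1  | Austen | 43649
2  | Asimov | 5278 
3  | Orwell | 60030
4  | Orwell | 53132
5  | Austen | 2590 
6  | Austen | 53263
7  | Asimov | 18066
8  | Orwell | 25461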